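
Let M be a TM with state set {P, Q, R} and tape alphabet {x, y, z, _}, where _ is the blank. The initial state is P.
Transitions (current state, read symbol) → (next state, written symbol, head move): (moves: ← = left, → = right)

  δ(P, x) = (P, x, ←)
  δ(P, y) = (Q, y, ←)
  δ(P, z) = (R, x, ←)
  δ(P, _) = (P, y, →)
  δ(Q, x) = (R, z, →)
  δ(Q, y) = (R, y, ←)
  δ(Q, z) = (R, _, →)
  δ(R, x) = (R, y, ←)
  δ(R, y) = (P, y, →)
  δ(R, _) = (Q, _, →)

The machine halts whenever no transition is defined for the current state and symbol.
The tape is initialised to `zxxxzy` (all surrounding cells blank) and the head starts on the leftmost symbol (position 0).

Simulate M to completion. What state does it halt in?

R

P | _[z]xxxzy   read z → write x, move ←, go to R
R | [_]xxxxzy   read _ → write _, move →, go to Q
Q | _[x]xxxzy   read x → write z, move →, go to R
R | _z[x]xxzy   read x → write y, move ←, go to R
R | _[z]yxxzy
No transition is defined for (R, z); M halts in state R.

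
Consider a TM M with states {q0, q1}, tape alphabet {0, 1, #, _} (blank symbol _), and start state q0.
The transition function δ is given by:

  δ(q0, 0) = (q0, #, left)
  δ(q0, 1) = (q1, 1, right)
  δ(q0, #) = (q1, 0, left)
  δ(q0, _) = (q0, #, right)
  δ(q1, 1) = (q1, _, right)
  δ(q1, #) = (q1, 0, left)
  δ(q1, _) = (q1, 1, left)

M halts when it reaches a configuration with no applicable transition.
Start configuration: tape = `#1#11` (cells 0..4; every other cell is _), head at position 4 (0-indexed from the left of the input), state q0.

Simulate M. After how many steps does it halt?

18

q0 | #1#1[1]___   read 1 → write 1, move right, go to q1
q1 | #1#11[_]__   read _ → write 1, move left, go to q1
q1 | #1#1[1]1__   read 1 → write _, move right, go to q1
q1 | #1#1_[1]__   read 1 → write _, move right, go to q1
q1 | #1#1__[_]_   read _ → write 1, move left, go to q1
q1 | #1#1_[_]1_   read _ → write 1, move left, go to q1
q1 | #1#1[_]11_   read _ → write 1, move left, go to q1
q1 | #1#[1]111_   read 1 → write _, move right, go to q1
q1 | #1#_[1]11_   read 1 → write _, move right, go to q1
q1 | #1#__[1]1_   read 1 → write _, move right, go to q1
q1 | #1#___[1]_   read 1 → write _, move right, go to q1
q1 | #1#____[_]   read _ → write 1, move left, go to q1
q1 | #1#___[_]1   read _ → write 1, move left, go to q1
q1 | #1#__[_]11   read _ → write 1, move left, go to q1
q1 | #1#_[_]111   read _ → write 1, move left, go to q1
q1 | #1#[_]1111   read _ → write 1, move left, go to q1
q1 | #1[#]11111   read # → write 0, move left, go to q1
q1 | #[1]011111   read 1 → write _, move right, go to q1
q1 | #_[0]11111
M halts after 18 transitions.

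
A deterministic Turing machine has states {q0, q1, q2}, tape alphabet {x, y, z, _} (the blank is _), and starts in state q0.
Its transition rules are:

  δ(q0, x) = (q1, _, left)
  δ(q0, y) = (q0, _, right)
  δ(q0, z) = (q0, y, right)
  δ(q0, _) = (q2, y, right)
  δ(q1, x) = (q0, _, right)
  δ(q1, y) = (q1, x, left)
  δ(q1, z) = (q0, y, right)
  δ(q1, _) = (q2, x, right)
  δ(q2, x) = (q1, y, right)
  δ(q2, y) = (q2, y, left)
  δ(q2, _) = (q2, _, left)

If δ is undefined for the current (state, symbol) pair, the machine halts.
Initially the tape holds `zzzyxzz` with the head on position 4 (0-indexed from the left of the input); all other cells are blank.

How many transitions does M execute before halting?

q0 | _zzzy[x]zz   read x → write _, move left, go to q1
q1 | _zzz[y]_zz   read y → write x, move left, go to q1
q1 | _zz[z]x_zz   read z → write y, move right, go to q0
q0 | _zzy[x]_zz   read x → write _, move left, go to q1
q1 | _zz[y]__zz   read y → write x, move left, go to q1
q1 | _z[z]x__zz   read z → write y, move right, go to q0
q0 | _zy[x]__zz   read x → write _, move left, go to q1
q1 | _z[y]___zz   read y → write x, move left, go to q1
q1 | _[z]x___zz   read z → write y, move right, go to q0
q0 | _y[x]___zz   read x → write _, move left, go to q1
q1 | _[y]____zz   read y → write x, move left, go to q1
q1 | [_]x____zz   read _ → write x, move right, go to q2
q2 | x[x]____zz   read x → write y, move right, go to q1
q1 | xy[_]___zz   read _ → write x, move right, go to q2
q2 | xyx[_]__zz   read _ → write _, move left, go to q2
q2 | xy[x]___zz   read x → write y, move right, go to q1
q1 | xyy[_]__zz   read _ → write x, move right, go to q2
q2 | xyyx[_]_zz   read _ → write _, move left, go to q2
q2 | xyy[x]__zz   read x → write y, move right, go to q1
q1 | xyyy[_]_zz   read _ → write x, move right, go to q2
q2 | xyyyx[_]zz   read _ → write _, move left, go to q2
q2 | xyyy[x]_zz   read x → write y, move right, go to q1
q1 | xyyyy[_]zz   read _ → write x, move right, go to q2
q2 | xyyyyx[z]z
M halts after 23 transitions.

23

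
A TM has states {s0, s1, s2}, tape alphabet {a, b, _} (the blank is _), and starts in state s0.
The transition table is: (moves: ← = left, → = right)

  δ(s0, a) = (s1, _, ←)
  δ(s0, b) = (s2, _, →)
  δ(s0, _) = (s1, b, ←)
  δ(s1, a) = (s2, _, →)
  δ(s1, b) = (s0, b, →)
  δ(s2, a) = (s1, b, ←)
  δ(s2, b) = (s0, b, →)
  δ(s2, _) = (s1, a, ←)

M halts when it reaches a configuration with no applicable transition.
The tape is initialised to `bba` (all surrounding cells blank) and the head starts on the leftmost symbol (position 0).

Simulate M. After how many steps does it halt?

state=s0 head=0 tape=[b]ba_   (s0,b)→(s2,_,→)
state=s2 head=1 tape=_[b]a_   (s2,b)→(s0,b,→)
state=s0 head=2 tape=_b[a]_   (s0,a)→(s1,_,←)
state=s1 head=1 tape=_[b]__   (s1,b)→(s0,b,→)
state=s0 head=2 tape=_b[_]_   (s0,_)→(s1,b,←)
state=s1 head=1 tape=_[b]b_   (s1,b)→(s0,b,→)
state=s0 head=2 tape=_b[b]_   (s0,b)→(s2,_,→)
state=s2 head=3 tape=_b_[_]   (s2,_)→(s1,a,←)
state=s1 head=2 tape=_b[_]a
M halts after 8 transitions.

8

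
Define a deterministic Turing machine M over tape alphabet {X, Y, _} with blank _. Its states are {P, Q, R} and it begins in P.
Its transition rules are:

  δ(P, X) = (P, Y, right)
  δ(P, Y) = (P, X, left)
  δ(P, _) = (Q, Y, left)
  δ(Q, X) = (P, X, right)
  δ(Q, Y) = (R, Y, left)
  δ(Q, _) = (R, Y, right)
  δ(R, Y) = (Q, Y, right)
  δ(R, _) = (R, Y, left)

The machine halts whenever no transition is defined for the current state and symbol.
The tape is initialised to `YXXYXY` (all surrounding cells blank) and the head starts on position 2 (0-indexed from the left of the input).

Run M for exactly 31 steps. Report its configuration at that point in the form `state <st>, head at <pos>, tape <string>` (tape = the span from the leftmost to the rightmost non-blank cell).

P | __YX[X]YXY_   read X → write Y, move right, go to P
P | __YXY[Y]XY_   read Y → write X, move left, go to P
P | __YX[Y]XXY_   read Y → write X, move left, go to P
P | __Y[X]XXXY_   read X → write Y, move right, go to P
P | __YY[X]XXY_   read X → write Y, move right, go to P
P | __YYY[X]XY_   read X → write Y, move right, go to P
P | __YYYY[X]Y_   read X → write Y, move right, go to P
P | __YYYYY[Y]_   read Y → write X, move left, go to P
P | __YYYY[Y]X_   read Y → write X, move left, go to P
P | __YYY[Y]XX_   read Y → write X, move left, go to P
P | __YY[Y]XXX_   read Y → write X, move left, go to P
P | __Y[Y]XXXX_   read Y → write X, move left, go to P
P | __[Y]XXXXX_   read Y → write X, move left, go to P
P | _[_]XXXXXX_   read _ → write Y, move left, go to Q
Q | [_]YXXXXXX_   read _ → write Y, move right, go to R
R | Y[Y]XXXXXX_   read Y → write Y, move right, go to Q
Q | YY[X]XXXXX_   read X → write X, move right, go to P
P | YYX[X]XXXX_   read X → write Y, move right, go to P
P | YYXY[X]XXX_   read X → write Y, move right, go to P
P | YYXYY[X]XX_   read X → write Y, move right, go to P
P | YYXYYY[X]X_   read X → write Y, move right, go to P
P | YYXYYYY[X]_   read X → write Y, move right, go to P
P | YYXYYYYY[_]   read _ → write Y, move left, go to Q
Q | YYXYYYY[Y]Y   read Y → write Y, move left, go to R
R | YYXYYY[Y]YY   read Y → write Y, move right, go to Q
Q | YYXYYYY[Y]Y   read Y → write Y, move left, go to R
R | YYXYYY[Y]YY   read Y → write Y, move right, go to Q
Q | YYXYYYY[Y]Y   read Y → write Y, move left, go to R
R | YYXYYY[Y]YY   read Y → write Y, move right, go to Q
Q | YYXYYYY[Y]Y   read Y → write Y, move left, go to R
R | YYXYYY[Y]YY   read Y → write Y, move right, go to Q
Q | YYXYYYY[Y]Y
After 31 steps: state Q, head at 5, tape YYXYYYYYY.

state Q, head at 5, tape YYXYYYYYY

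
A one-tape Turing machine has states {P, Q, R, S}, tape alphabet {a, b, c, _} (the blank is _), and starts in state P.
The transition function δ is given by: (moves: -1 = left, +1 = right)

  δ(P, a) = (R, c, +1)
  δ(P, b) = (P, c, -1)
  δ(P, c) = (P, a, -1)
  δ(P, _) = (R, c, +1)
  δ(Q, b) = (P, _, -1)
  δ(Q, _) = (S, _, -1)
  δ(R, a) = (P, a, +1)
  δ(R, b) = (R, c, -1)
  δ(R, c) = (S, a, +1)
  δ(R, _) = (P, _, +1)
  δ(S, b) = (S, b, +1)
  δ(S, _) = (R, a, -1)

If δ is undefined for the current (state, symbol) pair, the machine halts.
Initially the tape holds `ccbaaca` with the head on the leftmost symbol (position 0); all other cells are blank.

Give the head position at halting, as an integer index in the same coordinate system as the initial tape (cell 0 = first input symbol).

3

P | _[c]cbaaca   read c → write a, move -1, go to P
P | [_]acbaaca   read _ → write c, move +1, go to R
R | c[a]cbaaca   read a → write a, move +1, go to P
P | ca[c]baaca   read c → write a, move -1, go to P
P | c[a]abaaca   read a → write c, move +1, go to R
R | cc[a]baaca   read a → write a, move +1, go to P
P | cca[b]aaca   read b → write c, move -1, go to P
P | cc[a]caaca   read a → write c, move +1, go to R
R | ccc[c]aaca   read c → write a, move +1, go to S
S | ccca[a]aca
At halt the head is at cell 3.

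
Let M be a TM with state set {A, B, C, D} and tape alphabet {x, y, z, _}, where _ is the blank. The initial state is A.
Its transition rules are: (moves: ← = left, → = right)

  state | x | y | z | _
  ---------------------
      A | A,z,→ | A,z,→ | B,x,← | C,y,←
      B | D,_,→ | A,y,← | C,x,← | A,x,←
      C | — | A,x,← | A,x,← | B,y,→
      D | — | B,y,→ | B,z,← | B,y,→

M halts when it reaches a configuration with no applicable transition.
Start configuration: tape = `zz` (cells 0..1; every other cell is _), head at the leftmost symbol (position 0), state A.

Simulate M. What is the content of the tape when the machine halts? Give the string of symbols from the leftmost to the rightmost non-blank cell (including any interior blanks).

state=A head=0 tape=____[z]z   (A,z)→(B,x,←)
state=B head=-1 tape=___[_]xz   (B,_)→(A,x,←)
state=A head=-2 tape=__[_]xxz   (A,_)→(C,y,←)
state=C head=-3 tape=_[_]yxxz   (C,_)→(B,y,→)
state=B head=-2 tape=_y[y]xxz   (B,y)→(A,y,←)
state=A head=-3 tape=_[y]yxxz   (A,y)→(A,z,→)
state=A head=-2 tape=_z[y]xxz   (A,y)→(A,z,→)
state=A head=-1 tape=_zz[x]xz   (A,x)→(A,z,→)
state=A head=0 tape=_zzz[x]z   (A,x)→(A,z,→)
state=A head=1 tape=_zzzz[z]   (A,z)→(B,x,←)
state=B head=0 tape=_zzz[z]x   (B,z)→(C,x,←)
state=C head=-1 tape=_zz[z]xx   (C,z)→(A,x,←)
state=A head=-2 tape=_z[z]xxx   (A,z)→(B,x,←)
state=B head=-3 tape=_[z]xxxx   (B,z)→(C,x,←)
state=C head=-4 tape=[_]xxxxx   (C,_)→(B,y,→)
state=B head=-3 tape=y[x]xxxx   (B,x)→(D,_,→)
state=D head=-2 tape=y_[x]xxx
The non-blank tape span at halt is y_xxxx.

y_xxxx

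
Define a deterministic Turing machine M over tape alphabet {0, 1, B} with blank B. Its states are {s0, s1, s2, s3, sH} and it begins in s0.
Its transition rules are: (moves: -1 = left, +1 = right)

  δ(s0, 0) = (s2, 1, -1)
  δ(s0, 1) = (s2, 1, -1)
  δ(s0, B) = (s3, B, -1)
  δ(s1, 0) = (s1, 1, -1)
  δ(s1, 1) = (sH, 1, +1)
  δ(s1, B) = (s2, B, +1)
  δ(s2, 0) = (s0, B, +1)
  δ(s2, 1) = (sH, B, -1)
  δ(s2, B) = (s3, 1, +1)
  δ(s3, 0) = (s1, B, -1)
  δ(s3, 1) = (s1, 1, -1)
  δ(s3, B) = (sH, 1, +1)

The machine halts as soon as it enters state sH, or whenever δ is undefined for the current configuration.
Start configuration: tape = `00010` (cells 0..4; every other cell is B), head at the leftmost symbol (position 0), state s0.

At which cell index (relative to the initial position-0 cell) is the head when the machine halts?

s0 | B[0]0010   read 0 → write 1, move -1, go to s2
s2 | [B]10010   read B → write 1, move +1, go to s3
s3 | 1[1]0010   read 1 → write 1, move -1, go to s1
s1 | [1]10010   read 1 → write 1, move +1, go to sH
sH | 1[1]0010
At halt the head is at cell 0.

0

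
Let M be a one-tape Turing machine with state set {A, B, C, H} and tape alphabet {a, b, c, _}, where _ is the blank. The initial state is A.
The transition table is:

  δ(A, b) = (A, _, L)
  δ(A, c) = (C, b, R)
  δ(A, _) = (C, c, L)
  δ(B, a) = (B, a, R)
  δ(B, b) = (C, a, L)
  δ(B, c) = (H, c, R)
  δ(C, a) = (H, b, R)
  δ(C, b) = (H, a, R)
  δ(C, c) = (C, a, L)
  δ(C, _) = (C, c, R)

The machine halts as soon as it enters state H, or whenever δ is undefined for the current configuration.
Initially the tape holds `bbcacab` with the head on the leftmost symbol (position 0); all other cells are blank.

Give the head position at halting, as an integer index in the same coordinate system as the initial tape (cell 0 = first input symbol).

-1

state=A head=0 tape=___[b]bcacab   (A,b)→(A,_,L)
state=A head=-1 tape=__[_]_bcacab   (A,_)→(C,c,L)
state=C head=-2 tape=_[_]c_bcacab   (C,_)→(C,c,R)
state=C head=-1 tape=_c[c]_bcacab   (C,c)→(C,a,L)
state=C head=-2 tape=_[c]a_bcacab   (C,c)→(C,a,L)
state=C head=-3 tape=[_]aa_bcacab   (C,_)→(C,c,R)
state=C head=-2 tape=c[a]a_bcacab   (C,a)→(H,b,R)
state=H head=-1 tape=cb[a]_bcacab
At halt the head is at cell -1.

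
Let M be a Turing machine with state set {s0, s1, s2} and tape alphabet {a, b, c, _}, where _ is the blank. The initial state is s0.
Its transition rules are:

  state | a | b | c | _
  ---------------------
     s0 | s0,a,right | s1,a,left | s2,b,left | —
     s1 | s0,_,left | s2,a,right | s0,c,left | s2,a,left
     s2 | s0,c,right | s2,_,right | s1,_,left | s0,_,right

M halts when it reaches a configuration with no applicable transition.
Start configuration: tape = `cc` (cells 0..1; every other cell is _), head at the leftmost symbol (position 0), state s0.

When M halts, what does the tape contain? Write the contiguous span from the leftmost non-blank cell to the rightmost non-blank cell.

state=s0 head=0 tape=__[c]c   (s0,c)→(s2,b,left)
state=s2 head=-1 tape=_[_]bc   (s2,_)→(s0,_,right)
state=s0 head=0 tape=__[b]c   (s0,b)→(s1,a,left)
state=s1 head=-1 tape=_[_]ac   (s1,_)→(s2,a,left)
state=s2 head=-2 tape=[_]aac   (s2,_)→(s0,_,right)
state=s0 head=-1 tape=_[a]ac   (s0,a)→(s0,a,right)
state=s0 head=0 tape=_a[a]c   (s0,a)→(s0,a,right)
state=s0 head=1 tape=_aa[c]   (s0,c)→(s2,b,left)
state=s2 head=0 tape=_a[a]b   (s2,a)→(s0,c,right)
state=s0 head=1 tape=_ac[b]   (s0,b)→(s1,a,left)
state=s1 head=0 tape=_a[c]a   (s1,c)→(s0,c,left)
state=s0 head=-1 tape=_[a]ca   (s0,a)→(s0,a,right)
state=s0 head=0 tape=_a[c]a   (s0,c)→(s2,b,left)
state=s2 head=-1 tape=_[a]ba   (s2,a)→(s0,c,right)
state=s0 head=0 tape=_c[b]a   (s0,b)→(s1,a,left)
state=s1 head=-1 tape=_[c]aa   (s1,c)→(s0,c,left)
state=s0 head=-2 tape=[_]caa
The non-blank tape span at halt is caa.

caa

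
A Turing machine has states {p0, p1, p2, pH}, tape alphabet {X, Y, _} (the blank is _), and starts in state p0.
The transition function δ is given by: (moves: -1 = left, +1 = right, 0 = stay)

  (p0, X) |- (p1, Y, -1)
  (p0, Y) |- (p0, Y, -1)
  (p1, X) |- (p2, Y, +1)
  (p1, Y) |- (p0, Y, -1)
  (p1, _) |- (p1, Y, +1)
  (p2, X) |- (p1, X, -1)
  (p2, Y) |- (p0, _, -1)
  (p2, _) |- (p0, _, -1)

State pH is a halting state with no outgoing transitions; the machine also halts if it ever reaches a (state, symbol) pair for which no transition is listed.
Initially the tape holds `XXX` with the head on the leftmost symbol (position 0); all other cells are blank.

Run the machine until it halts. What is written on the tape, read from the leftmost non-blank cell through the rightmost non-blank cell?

p0 | __[X]XX   read X → write Y, move -1, go to p1
p1 | _[_]YXX   read _ → write Y, move +1, go to p1
p1 | _Y[Y]XX   read Y → write Y, move -1, go to p0
p0 | _[Y]YXX   read Y → write Y, move -1, go to p0
p0 | [_]YYXX
The non-blank tape span at halt is YYXX.

YYXX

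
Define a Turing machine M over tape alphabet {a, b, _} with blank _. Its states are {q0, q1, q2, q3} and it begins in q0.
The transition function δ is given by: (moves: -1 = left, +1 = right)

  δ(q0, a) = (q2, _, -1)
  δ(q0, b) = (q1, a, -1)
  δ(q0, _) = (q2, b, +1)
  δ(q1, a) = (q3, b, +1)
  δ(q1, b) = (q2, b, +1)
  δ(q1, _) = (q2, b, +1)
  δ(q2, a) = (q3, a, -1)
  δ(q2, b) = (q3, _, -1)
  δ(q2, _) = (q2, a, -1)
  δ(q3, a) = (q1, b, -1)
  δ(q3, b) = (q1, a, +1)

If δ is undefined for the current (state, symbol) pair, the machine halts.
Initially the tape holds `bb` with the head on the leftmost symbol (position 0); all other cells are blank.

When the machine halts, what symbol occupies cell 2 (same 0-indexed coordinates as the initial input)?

a

state=q0 head=0 tape=_[b]b____   (q0,b)→(q1,a,-1)
state=q1 head=-1 tape=[_]ab____   (q1,_)→(q2,b,+1)
state=q2 head=0 tape=b[a]b____   (q2,a)→(q3,a,-1)
state=q3 head=-1 tape=[b]ab____   (q3,b)→(q1,a,+1)
state=q1 head=0 tape=a[a]b____   (q1,a)→(q3,b,+1)
state=q3 head=1 tape=ab[b]____   (q3,b)→(q1,a,+1)
state=q1 head=2 tape=aba[_]___   (q1,_)→(q2,b,+1)
state=q2 head=3 tape=abab[_]__   (q2,_)→(q2,a,-1)
state=q2 head=2 tape=aba[b]a__   (q2,b)→(q3,_,-1)
state=q3 head=1 tape=ab[a]_a__   (q3,a)→(q1,b,-1)
state=q1 head=0 tape=a[b]b_a__   (q1,b)→(q2,b,+1)
state=q2 head=1 tape=ab[b]_a__   (q2,b)→(q3,_,-1)
state=q3 head=0 tape=a[b]__a__   (q3,b)→(q1,a,+1)
state=q1 head=1 tape=aa[_]_a__   (q1,_)→(q2,b,+1)
state=q2 head=2 tape=aab[_]a__   (q2,_)→(q2,a,-1)
state=q2 head=1 tape=aa[b]aa__   (q2,b)→(q3,_,-1)
state=q3 head=0 tape=a[a]_aa__   (q3,a)→(q1,b,-1)
state=q1 head=-1 tape=[a]b_aa__   (q1,a)→(q3,b,+1)
state=q3 head=0 tape=b[b]_aa__   (q3,b)→(q1,a,+1)
state=q1 head=1 tape=ba[_]aa__   (q1,_)→(q2,b,+1)
state=q2 head=2 tape=bab[a]a__   (q2,a)→(q3,a,-1)
state=q3 head=1 tape=ba[b]aa__   (q3,b)→(q1,a,+1)
state=q1 head=2 tape=baa[a]a__   (q1,a)→(q3,b,+1)
state=q3 head=3 tape=baab[a]__   (q3,a)→(q1,b,-1)
state=q1 head=2 tape=baa[b]b__   (q1,b)→(q2,b,+1)
state=q2 head=3 tape=baab[b]__   (q2,b)→(q3,_,-1)
state=q3 head=2 tape=baa[b]___   (q3,b)→(q1,a,+1)
state=q1 head=3 tape=baaa[_]__   (q1,_)→(q2,b,+1)
state=q2 head=4 tape=baaab[_]_   (q2,_)→(q2,a,-1)
state=q2 head=3 tape=baaa[b]a_   (q2,b)→(q3,_,-1)
state=q3 head=2 tape=baa[a]_a_   (q3,a)→(q1,b,-1)
state=q1 head=1 tape=ba[a]b_a_   (q1,a)→(q3,b,+1)
state=q3 head=2 tape=bab[b]_a_   (q3,b)→(q1,a,+1)
state=q1 head=3 tape=baba[_]a_   (q1,_)→(q2,b,+1)
state=q2 head=4 tape=babab[a]_   (q2,a)→(q3,a,-1)
state=q3 head=3 tape=baba[b]a_   (q3,b)→(q1,a,+1)
state=q1 head=4 tape=babaa[a]_   (q1,a)→(q3,b,+1)
state=q3 head=5 tape=babaab[_]
Cell 2 holds a when M halts.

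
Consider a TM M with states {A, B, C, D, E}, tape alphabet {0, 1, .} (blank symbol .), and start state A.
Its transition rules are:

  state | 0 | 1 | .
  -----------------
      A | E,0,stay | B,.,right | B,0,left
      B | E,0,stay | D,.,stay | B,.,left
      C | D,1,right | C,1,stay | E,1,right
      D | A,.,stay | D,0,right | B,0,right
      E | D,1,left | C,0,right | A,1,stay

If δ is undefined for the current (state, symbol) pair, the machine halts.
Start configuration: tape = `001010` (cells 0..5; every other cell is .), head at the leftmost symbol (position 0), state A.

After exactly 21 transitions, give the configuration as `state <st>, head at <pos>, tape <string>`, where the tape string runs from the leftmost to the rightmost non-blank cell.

A | ...[0]01010   read 0 → write 0, move stay, go to E
E | ...[0]01010   read 0 → write 1, move left, go to D
D | ..[.]101010   read . → write 0, move right, go to B
B | ..0[1]01010   read 1 → write ., move stay, go to D
D | ..0[.]01010   read . → write 0, move right, go to B
B | ..00[0]1010   read 0 → write 0, move stay, go to E
E | ..00[0]1010   read 0 → write 1, move left, go to D
D | ..0[0]11010   read 0 → write ., move stay, go to A
A | ..0[.]11010   read . → write 0, move left, go to B
B | ..[0]011010   read 0 → write 0, move stay, go to E
E | ..[0]011010   read 0 → write 1, move left, go to D
D | .[.]1011010   read . → write 0, move right, go to B
B | .0[1]011010   read 1 → write ., move stay, go to D
D | .0[.]011010   read . → write 0, move right, go to B
B | .00[0]11010   read 0 → write 0, move stay, go to E
E | .00[0]11010   read 0 → write 1, move left, go to D
D | .0[0]111010   read 0 → write ., move stay, go to A
A | .0[.]111010   read . → write 0, move left, go to B
B | .[0]0111010   read 0 → write 0, move stay, go to E
E | .[0]0111010   read 0 → write 1, move left, go to D
D | [.]10111010   read . → write 0, move right, go to B
B | 0[1]0111010
After 21 steps: state B, head at -2, tape 010111010.

state B, head at -2, tape 010111010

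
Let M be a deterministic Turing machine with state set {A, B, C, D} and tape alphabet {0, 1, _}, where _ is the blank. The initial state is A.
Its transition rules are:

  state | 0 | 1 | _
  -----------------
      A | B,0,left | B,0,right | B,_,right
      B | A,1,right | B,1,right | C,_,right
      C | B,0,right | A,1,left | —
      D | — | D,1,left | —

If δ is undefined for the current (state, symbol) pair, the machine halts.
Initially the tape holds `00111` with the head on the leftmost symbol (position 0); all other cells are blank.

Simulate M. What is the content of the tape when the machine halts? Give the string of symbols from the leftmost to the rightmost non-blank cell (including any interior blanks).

state=A head=0 tape=_[0]0111__   (A,0)→(B,0,left)
state=B head=-1 tape=[_]00111__   (B,_)→(C,_,right)
state=C head=0 tape=_[0]0111__   (C,0)→(B,0,right)
state=B head=1 tape=_0[0]111__   (B,0)→(A,1,right)
state=A head=2 tape=_01[1]11__   (A,1)→(B,0,right)
state=B head=3 tape=_010[1]1__   (B,1)→(B,1,right)
state=B head=4 tape=_0101[1]__   (B,1)→(B,1,right)
state=B head=5 tape=_01011[_]_   (B,_)→(C,_,right)
state=C head=6 tape=_01011_[_]
The non-blank tape span at halt is 01011.

01011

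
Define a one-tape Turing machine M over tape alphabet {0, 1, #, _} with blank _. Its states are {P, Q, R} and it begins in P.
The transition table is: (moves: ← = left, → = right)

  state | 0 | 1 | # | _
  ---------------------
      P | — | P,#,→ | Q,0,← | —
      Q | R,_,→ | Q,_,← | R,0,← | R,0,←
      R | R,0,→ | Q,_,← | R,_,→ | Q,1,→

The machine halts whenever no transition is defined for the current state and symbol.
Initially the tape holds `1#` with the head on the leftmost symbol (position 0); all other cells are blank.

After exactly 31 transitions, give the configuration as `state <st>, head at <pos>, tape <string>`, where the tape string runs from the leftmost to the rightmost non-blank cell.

state Q, head at 1, tape 11__0_0_0

state=P head=0 tape=_[1]#______   (P,1)→(P,#,→)
state=P head=1 tape=_#[#]______   (P,#)→(Q,0,←)
state=Q head=0 tape=_[#]0______   (Q,#)→(R,0,←)
state=R head=-1 tape=[_]00______   (R,_)→(Q,1,→)
state=Q head=0 tape=1[0]0______   (Q,0)→(R,_,→)
state=R head=1 tape=1_[0]______   (R,0)→(R,0,→)
state=R head=2 tape=1_0[_]_____   (R,_)→(Q,1,→)
state=Q head=3 tape=1_01[_]____   (Q,_)→(R,0,←)
state=R head=2 tape=1_0[1]0____   (R,1)→(Q,_,←)
state=Q head=1 tape=1_[0]_0____   (Q,0)→(R,_,→)
state=R head=2 tape=1__[_]0____   (R,_)→(Q,1,→)
state=Q head=3 tape=1__1[0]____   (Q,0)→(R,_,→)
state=R head=4 tape=1__1_[_]___   (R,_)→(Q,1,→)
state=Q head=5 tape=1__1_1[_]__   (Q,_)→(R,0,←)
state=R head=4 tape=1__1_[1]0__   (R,1)→(Q,_,←)
state=Q head=3 tape=1__1[_]_0__   (Q,_)→(R,0,←)
state=R head=2 tape=1__[1]0_0__   (R,1)→(Q,_,←)
state=Q head=1 tape=1_[_]_0_0__   (Q,_)→(R,0,←)
state=R head=0 tape=1[_]0_0_0__   (R,_)→(Q,1,→)
state=Q head=1 tape=11[0]_0_0__   (Q,0)→(R,_,→)
state=R head=2 tape=11_[_]0_0__   (R,_)→(Q,1,→)
state=Q head=3 tape=11_1[0]_0__   (Q,0)→(R,_,→)
state=R head=4 tape=11_1_[_]0__   (R,_)→(Q,1,→)
state=Q head=5 tape=11_1_1[0]__   (Q,0)→(R,_,→)
state=R head=6 tape=11_1_1_[_]_   (R,_)→(Q,1,→)
state=Q head=7 tape=11_1_1_1[_]   (Q,_)→(R,0,←)
state=R head=6 tape=11_1_1_[1]0   (R,1)→(Q,_,←)
state=Q head=5 tape=11_1_1[_]_0   (Q,_)→(R,0,←)
state=R head=4 tape=11_1_[1]0_0   (R,1)→(Q,_,←)
state=Q head=3 tape=11_1[_]_0_0   (Q,_)→(R,0,←)
state=R head=2 tape=11_[1]0_0_0   (R,1)→(Q,_,←)
state=Q head=1 tape=11[_]_0_0_0
After 31 steps: state Q, head at 1, tape 11__0_0_0.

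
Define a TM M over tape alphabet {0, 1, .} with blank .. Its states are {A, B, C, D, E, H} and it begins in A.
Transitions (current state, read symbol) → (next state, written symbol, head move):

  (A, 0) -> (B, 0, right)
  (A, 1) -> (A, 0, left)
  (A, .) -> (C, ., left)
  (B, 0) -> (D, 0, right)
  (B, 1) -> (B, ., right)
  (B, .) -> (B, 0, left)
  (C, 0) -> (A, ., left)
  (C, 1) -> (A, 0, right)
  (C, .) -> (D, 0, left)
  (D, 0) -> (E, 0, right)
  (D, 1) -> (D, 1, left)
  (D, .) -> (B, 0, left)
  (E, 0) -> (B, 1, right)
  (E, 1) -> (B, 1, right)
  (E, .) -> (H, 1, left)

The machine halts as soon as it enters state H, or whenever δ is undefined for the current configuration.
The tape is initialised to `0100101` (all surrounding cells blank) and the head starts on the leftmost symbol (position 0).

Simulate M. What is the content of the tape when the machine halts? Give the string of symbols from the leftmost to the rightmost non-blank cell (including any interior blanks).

0.0010.001

A | [0]100101...   read 0 → write 0, move right, go to B
B | 0[1]00101...   read 1 → write ., move right, go to B
B | 0.[0]0101...   read 0 → write 0, move right, go to D
D | 0.0[0]101...   read 0 → write 0, move right, go to E
E | 0.00[1]01...   read 1 → write 1, move right, go to B
B | 0.001[0]1...   read 0 → write 0, move right, go to D
D | 0.0010[1]...   read 1 → write 1, move left, go to D
D | 0.001[0]1...   read 0 → write 0, move right, go to E
E | 0.0010[1]...   read 1 → write 1, move right, go to B
B | 0.00101[.]..   read . → write 0, move left, go to B
B | 0.0010[1]0..   read 1 → write ., move right, go to B
B | 0.0010.[0]..   read 0 → write 0, move right, go to D
D | 0.0010.0[.].   read . → write 0, move left, go to B
B | 0.0010.[0]0.   read 0 → write 0, move right, go to D
D | 0.0010.0[0].   read 0 → write 0, move right, go to E
E | 0.0010.00[.]   read . → write 1, move left, go to H
H | 0.0010.0[0]1
The non-blank tape span at halt is 0.0010.001.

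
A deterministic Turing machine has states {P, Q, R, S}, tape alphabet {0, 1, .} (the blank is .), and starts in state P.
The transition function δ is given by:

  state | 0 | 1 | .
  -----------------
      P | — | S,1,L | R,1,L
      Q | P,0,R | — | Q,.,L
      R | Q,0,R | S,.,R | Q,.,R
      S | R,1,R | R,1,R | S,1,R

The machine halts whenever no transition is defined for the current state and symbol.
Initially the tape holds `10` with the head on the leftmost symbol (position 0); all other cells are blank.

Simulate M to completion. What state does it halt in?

Q

state=P head=0 tape=.[1]0.   (P,1)→(S,1,L)
state=S head=-1 tape=[.]10.   (S,.)→(S,1,R)
state=S head=0 tape=1[1]0.   (S,1)→(R,1,R)
state=R head=1 tape=11[0].   (R,0)→(Q,0,R)
state=Q head=2 tape=110[.]   (Q,.)→(Q,.,L)
state=Q head=1 tape=11[0].   (Q,0)→(P,0,R)
state=P head=2 tape=110[.]   (P,.)→(R,1,L)
state=R head=1 tape=11[0]1   (R,0)→(Q,0,R)
state=Q head=2 tape=110[1]
No transition is defined for (Q, 1); M halts in state Q.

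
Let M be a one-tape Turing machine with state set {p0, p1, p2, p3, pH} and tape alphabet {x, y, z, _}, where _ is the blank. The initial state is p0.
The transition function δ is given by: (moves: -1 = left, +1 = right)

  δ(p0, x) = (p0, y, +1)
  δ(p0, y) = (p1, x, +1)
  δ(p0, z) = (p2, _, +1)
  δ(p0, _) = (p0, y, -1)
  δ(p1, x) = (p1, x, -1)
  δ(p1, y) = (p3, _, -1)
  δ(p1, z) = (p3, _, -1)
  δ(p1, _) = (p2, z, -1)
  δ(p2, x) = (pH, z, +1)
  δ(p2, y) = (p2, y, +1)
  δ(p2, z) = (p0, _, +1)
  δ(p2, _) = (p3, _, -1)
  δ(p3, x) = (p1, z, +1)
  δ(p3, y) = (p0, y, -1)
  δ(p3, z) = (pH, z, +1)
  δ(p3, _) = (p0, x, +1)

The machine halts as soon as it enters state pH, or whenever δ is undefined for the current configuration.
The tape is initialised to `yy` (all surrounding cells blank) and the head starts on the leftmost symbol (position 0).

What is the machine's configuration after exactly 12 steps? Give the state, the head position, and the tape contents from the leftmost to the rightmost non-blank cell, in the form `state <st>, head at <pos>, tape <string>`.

state p2, head at 2, tape yxz

p0 | [y]y__   read y → write x, move +1, go to p1
p1 | x[y]__   read y → write _, move -1, go to p3
p3 | [x]___   read x → write z, move +1, go to p1
p1 | z[_]__   read _ → write z, move -1, go to p2
p2 | [z]z__   read z → write _, move +1, go to p0
p0 | _[z]__   read z → write _, move +1, go to p2
p2 | __[_]_   read _ → write _, move -1, go to p3
p3 | _[_]__   read _ → write x, move +1, go to p0
p0 | _x[_]_   read _ → write y, move -1, go to p0
p0 | _[x]y_   read x → write y, move +1, go to p0
p0 | _y[y]_   read y → write x, move +1, go to p1
p1 | _yx[_]   read _ → write z, move -1, go to p2
p2 | _y[x]z
After 12 steps: state p2, head at 2, tape yxz.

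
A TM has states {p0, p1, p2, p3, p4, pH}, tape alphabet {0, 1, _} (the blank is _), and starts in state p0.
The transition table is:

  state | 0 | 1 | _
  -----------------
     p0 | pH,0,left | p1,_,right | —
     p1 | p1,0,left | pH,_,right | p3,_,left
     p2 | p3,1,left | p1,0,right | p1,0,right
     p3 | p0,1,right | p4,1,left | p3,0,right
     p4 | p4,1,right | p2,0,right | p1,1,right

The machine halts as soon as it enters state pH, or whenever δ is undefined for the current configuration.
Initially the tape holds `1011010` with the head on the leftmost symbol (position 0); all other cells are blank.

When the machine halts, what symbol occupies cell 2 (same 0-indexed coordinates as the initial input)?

_

state=p0 head=0 tape=_[1]011010   (p0,1)→(p1,_,right)
state=p1 head=1 tape=__[0]11010   (p1,0)→(p1,0,left)
state=p1 head=0 tape=_[_]011010   (p1,_)→(p3,_,left)
state=p3 head=-1 tape=[_]_011010   (p3,_)→(p3,0,right)
state=p3 head=0 tape=0[_]011010   (p3,_)→(p3,0,right)
state=p3 head=1 tape=00[0]11010   (p3,0)→(p0,1,right)
state=p0 head=2 tape=001[1]1010   (p0,1)→(p1,_,right)
state=p1 head=3 tape=001_[1]010   (p1,1)→(pH,_,right)
state=pH head=4 tape=001__[0]10
Cell 2 holds _ when M halts.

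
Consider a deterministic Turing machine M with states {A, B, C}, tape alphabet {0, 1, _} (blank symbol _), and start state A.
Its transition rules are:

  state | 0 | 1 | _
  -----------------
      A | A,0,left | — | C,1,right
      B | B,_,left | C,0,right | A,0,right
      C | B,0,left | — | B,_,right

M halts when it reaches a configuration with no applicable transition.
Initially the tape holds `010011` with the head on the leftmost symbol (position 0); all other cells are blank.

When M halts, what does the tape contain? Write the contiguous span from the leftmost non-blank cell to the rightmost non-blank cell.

010110011

state=A head=0 tape=___[0]10011   (A,0)→(A,0,left)
state=A head=-1 tape=__[_]010011   (A,_)→(C,1,right)
state=C head=0 tape=__1[0]10011   (C,0)→(B,0,left)
state=B head=-1 tape=__[1]010011   (B,1)→(C,0,right)
state=C head=0 tape=__0[0]10011   (C,0)→(B,0,left)
state=B head=-1 tape=__[0]010011   (B,0)→(B,_,left)
state=B head=-2 tape=_[_]_010011   (B,_)→(A,0,right)
state=A head=-1 tape=_0[_]010011   (A,_)→(C,1,right)
state=C head=0 tape=_01[0]10011   (C,0)→(B,0,left)
state=B head=-1 tape=_0[1]010011   (B,1)→(C,0,right)
state=C head=0 tape=_00[0]10011   (C,0)→(B,0,left)
state=B head=-1 tape=_0[0]010011   (B,0)→(B,_,left)
state=B head=-2 tape=_[0]_010011   (B,0)→(B,_,left)
state=B head=-3 tape=[_]__010011   (B,_)→(A,0,right)
state=A head=-2 tape=0[_]_010011   (A,_)→(C,1,right)
state=C head=-1 tape=01[_]010011   (C,_)→(B,_,right)
state=B head=0 tape=01_[0]10011   (B,0)→(B,_,left)
state=B head=-1 tape=01[_]_10011   (B,_)→(A,0,right)
state=A head=0 tape=010[_]10011   (A,_)→(C,1,right)
state=C head=1 tape=0101[1]0011
The non-blank tape span at halt is 010110011.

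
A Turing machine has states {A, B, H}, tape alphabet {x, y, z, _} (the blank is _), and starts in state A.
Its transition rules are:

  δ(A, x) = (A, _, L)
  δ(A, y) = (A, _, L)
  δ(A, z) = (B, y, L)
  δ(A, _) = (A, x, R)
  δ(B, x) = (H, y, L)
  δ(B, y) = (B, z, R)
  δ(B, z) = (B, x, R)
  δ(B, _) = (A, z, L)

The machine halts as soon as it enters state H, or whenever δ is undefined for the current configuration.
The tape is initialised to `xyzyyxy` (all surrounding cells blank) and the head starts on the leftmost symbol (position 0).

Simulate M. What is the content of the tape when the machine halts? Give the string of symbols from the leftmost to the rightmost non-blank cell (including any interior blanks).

xxxyyyyxy

state=A head=0 tape=__[x]yzyyxy   (A,x)→(A,_,L)
state=A head=-1 tape=_[_]_yzyyxy   (A,_)→(A,x,R)
state=A head=0 tape=_x[_]yzyyxy   (A,_)→(A,x,R)
state=A head=1 tape=_xx[y]zyyxy   (A,y)→(A,_,L)
state=A head=0 tape=_x[x]_zyyxy   (A,x)→(A,_,L)
state=A head=-1 tape=_[x]__zyyxy   (A,x)→(A,_,L)
state=A head=-2 tape=[_]___zyyxy   (A,_)→(A,x,R)
state=A head=-1 tape=x[_]__zyyxy   (A,_)→(A,x,R)
state=A head=0 tape=xx[_]_zyyxy   (A,_)→(A,x,R)
state=A head=1 tape=xxx[_]zyyxy   (A,_)→(A,x,R)
state=A head=2 tape=xxxx[z]yyxy   (A,z)→(B,y,L)
state=B head=1 tape=xxx[x]yyyxy   (B,x)→(H,y,L)
state=H head=0 tape=xx[x]yyyyxy
The non-blank tape span at halt is xxxyyyyxy.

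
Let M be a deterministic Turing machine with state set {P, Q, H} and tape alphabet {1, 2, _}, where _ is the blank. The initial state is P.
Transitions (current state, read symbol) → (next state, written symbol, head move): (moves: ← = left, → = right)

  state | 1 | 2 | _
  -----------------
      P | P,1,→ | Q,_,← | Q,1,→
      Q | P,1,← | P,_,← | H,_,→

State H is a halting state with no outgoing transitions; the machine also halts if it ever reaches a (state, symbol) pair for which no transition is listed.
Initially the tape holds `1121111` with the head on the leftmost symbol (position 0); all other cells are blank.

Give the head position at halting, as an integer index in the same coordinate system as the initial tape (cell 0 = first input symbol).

9

state=P head=0 tape=[1]121111___   (P,1)→(P,1,→)
state=P head=1 tape=1[1]21111___   (P,1)→(P,1,→)
state=P head=2 tape=11[2]1111___   (P,2)→(Q,_,←)
state=Q head=1 tape=1[1]_1111___   (Q,1)→(P,1,←)
state=P head=0 tape=[1]1_1111___   (P,1)→(P,1,→)
state=P head=1 tape=1[1]_1111___   (P,1)→(P,1,→)
state=P head=2 tape=11[_]1111___   (P,_)→(Q,1,→)
state=Q head=3 tape=111[1]111___   (Q,1)→(P,1,←)
state=P head=2 tape=11[1]1111___   (P,1)→(P,1,→)
state=P head=3 tape=111[1]111___   (P,1)→(P,1,→)
state=P head=4 tape=1111[1]11___   (P,1)→(P,1,→)
state=P head=5 tape=11111[1]1___   (P,1)→(P,1,→)
state=P head=6 tape=111111[1]___   (P,1)→(P,1,→)
state=P head=7 tape=1111111[_]__   (P,_)→(Q,1,→)
state=Q head=8 tape=11111111[_]_   (Q,_)→(H,_,→)
state=H head=9 tape=11111111_[_]
At halt the head is at cell 9.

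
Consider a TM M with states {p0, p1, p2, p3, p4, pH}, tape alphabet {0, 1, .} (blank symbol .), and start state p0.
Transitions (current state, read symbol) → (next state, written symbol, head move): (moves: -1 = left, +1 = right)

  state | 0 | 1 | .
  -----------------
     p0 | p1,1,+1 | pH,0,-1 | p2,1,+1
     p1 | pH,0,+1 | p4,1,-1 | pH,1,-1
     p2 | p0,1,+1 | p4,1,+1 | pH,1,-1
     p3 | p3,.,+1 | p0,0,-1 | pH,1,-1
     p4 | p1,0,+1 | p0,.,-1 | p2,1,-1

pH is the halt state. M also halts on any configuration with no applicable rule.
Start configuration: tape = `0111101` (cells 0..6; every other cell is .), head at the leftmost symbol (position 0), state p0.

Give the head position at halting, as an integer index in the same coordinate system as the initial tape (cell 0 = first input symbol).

p0 | .[0]111101   read 0 → write 1, move +1, go to p1
p1 | .1[1]11101   read 1 → write 1, move -1, go to p4
p4 | .[1]111101   read 1 → write ., move -1, go to p0
p0 | [.].111101   read . → write 1, move +1, go to p2
p2 | 1[.]111101   read . → write 1, move -1, go to pH
pH | [1]1111101
At halt the head is at cell -1.

-1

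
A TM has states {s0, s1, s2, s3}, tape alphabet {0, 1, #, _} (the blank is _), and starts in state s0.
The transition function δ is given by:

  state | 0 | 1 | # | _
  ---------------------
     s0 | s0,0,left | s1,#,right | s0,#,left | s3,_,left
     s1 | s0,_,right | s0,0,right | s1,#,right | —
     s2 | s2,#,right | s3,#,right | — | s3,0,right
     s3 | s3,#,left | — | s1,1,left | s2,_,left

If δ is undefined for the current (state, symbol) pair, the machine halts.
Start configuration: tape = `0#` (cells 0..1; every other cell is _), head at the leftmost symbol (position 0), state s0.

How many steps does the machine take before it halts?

state=s0 head=0 tape=______[0]#   (s0,0)→(s0,0,left)
state=s0 head=-1 tape=_____[_]0#   (s0,_)→(s3,_,left)
state=s3 head=-2 tape=____[_]_0#   (s3,_)→(s2,_,left)
state=s2 head=-3 tape=___[_]__0#   (s2,_)→(s3,0,right)
state=s3 head=-2 tape=___0[_]_0#   (s3,_)→(s2,_,left)
state=s2 head=-3 tape=___[0]__0#   (s2,0)→(s2,#,right)
state=s2 head=-2 tape=___#[_]_0#   (s2,_)→(s3,0,right)
state=s3 head=-1 tape=___#0[_]0#   (s3,_)→(s2,_,left)
state=s2 head=-2 tape=___#[0]_0#   (s2,0)→(s2,#,right)
state=s2 head=-1 tape=___##[_]0#   (s2,_)→(s3,0,right)
state=s3 head=0 tape=___##0[0]#   (s3,0)→(s3,#,left)
state=s3 head=-1 tape=___##[0]##   (s3,0)→(s3,#,left)
state=s3 head=-2 tape=___#[#]###   (s3,#)→(s1,1,left)
state=s1 head=-3 tape=___[#]1###   (s1,#)→(s1,#,right)
state=s1 head=-2 tape=___#[1]###   (s1,1)→(s0,0,right)
state=s0 head=-1 tape=___#0[#]##   (s0,#)→(s0,#,left)
state=s0 head=-2 tape=___#[0]###   (s0,0)→(s0,0,left)
state=s0 head=-3 tape=___[#]0###   (s0,#)→(s0,#,left)
state=s0 head=-4 tape=__[_]#0###   (s0,_)→(s3,_,left)
state=s3 head=-5 tape=_[_]_#0###   (s3,_)→(s2,_,left)
state=s2 head=-6 tape=[_]__#0###   (s2,_)→(s3,0,right)
state=s3 head=-5 tape=0[_]_#0###   (s3,_)→(s2,_,left)
state=s2 head=-6 tape=[0]__#0###   (s2,0)→(s2,#,right)
state=s2 head=-5 tape=#[_]_#0###   (s2,_)→(s3,0,right)
state=s3 head=-4 tape=#0[_]#0###   (s3,_)→(s2,_,left)
state=s2 head=-5 tape=#[0]_#0###   (s2,0)→(s2,#,right)
state=s2 head=-4 tape=##[_]#0###   (s2,_)→(s3,0,right)
state=s3 head=-3 tape=##0[#]0###   (s3,#)→(s1,1,left)
state=s1 head=-4 tape=##[0]10###   (s1,0)→(s0,_,right)
state=s0 head=-3 tape=##_[1]0###   (s0,1)→(s1,#,right)
state=s1 head=-2 tape=##_#[0]###   (s1,0)→(s0,_,right)
state=s0 head=-1 tape=##_#_[#]##   (s0,#)→(s0,#,left)
state=s0 head=-2 tape=##_#[_]###   (s0,_)→(s3,_,left)
state=s3 head=-3 tape=##_[#]_###   (s3,#)→(s1,1,left)
state=s1 head=-4 tape=##[_]1_###
M halts after 34 transitions.

34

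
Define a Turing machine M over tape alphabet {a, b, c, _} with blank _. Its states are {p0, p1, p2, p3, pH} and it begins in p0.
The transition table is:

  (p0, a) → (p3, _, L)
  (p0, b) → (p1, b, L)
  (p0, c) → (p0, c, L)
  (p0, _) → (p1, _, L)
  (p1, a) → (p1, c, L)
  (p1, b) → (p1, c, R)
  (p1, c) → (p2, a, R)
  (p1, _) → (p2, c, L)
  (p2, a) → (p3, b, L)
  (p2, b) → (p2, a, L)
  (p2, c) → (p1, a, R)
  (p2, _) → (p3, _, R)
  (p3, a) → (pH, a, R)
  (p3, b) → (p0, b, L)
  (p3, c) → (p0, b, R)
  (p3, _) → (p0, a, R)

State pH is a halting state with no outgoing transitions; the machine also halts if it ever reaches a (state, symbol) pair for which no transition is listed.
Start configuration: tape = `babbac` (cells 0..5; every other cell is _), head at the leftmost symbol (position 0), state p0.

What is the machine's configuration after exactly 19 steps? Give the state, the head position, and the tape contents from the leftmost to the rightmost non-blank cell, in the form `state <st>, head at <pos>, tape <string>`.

state p1, head at 7, tape caacaaa_a

p0 | __[b]abbac___   read b → write b, move L, go to p1
p1 | _[_]babbac___   read _ → write c, move L, go to p2
p2 | [_]cbabbac___   read _ → write _, move R, go to p3
p3 | _[c]babbac___   read c → write b, move R, go to p0
p0 | _b[b]abbac___   read b → write b, move L, go to p1
p1 | _[b]babbac___   read b → write c, move R, go to p1
p1 | _c[b]abbac___   read b → write c, move R, go to p1
p1 | _cc[a]bbac___   read a → write c, move L, go to p1
p1 | _c[c]cbbac___   read c → write a, move R, go to p2
p2 | _ca[c]bbac___   read c → write a, move R, go to p1
p1 | _caa[b]bac___   read b → write c, move R, go to p1
p1 | _caac[b]ac___   read b → write c, move R, go to p1
p1 | _caacc[a]c___   read a → write c, move L, go to p1
p1 | _caac[c]cc___   read c → write a, move R, go to p2
p2 | _caaca[c]c___   read c → write a, move R, go to p1
p1 | _caacaa[c]___   read c → write a, move R, go to p2
p2 | _caacaaa[_]__   read _ → write _, move R, go to p3
p3 | _caacaaa_[_]_   read _ → write a, move R, go to p0
p0 | _caacaaa_a[_]   read _ → write _, move L, go to p1
p1 | _caacaaa_[a]_
After 19 steps: state p1, head at 7, tape caacaaa_a.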